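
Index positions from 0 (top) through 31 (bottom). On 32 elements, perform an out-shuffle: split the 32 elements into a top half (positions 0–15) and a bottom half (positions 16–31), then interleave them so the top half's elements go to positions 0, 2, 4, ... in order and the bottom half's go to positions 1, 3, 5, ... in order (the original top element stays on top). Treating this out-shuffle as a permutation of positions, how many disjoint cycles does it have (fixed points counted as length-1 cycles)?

Trace each unvisited position around until it returns:
(0) (1 2 4 8 16) (3 6 12 24 17) (5 10 20 9 18) (7 14 28 25 19) (11 22 13 26 21) (15 30 29 27 23) (31)
8 cycles in total.

8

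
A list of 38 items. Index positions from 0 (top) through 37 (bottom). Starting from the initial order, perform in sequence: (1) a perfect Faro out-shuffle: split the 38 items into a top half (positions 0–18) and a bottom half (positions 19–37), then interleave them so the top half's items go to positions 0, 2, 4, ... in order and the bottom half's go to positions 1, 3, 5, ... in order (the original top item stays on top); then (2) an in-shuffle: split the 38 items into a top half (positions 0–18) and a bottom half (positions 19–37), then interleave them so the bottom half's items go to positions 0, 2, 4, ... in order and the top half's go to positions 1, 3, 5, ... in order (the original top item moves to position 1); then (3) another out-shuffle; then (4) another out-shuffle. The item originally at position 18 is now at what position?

25

Track the item from position 18 forward through each operation:
  after op 1 (out-shuffle): 18 → 36
  after op 2 (in-shuffle): 36 → 34
  after op 3 (out-shuffle): 34 → 31
  after op 4 (out-shuffle): 31 → 25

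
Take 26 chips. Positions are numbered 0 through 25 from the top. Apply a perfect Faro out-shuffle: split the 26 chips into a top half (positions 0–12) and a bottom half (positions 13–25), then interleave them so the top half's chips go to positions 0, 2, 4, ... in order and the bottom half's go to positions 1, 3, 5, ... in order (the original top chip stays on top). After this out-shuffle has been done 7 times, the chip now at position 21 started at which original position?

7

Work backwards from position 21, undoing one out-shuffle at a time:
21 ← 23 ← 24 ← 12 ← 6 ← 3 ← 14 ← 7
So the chip now at position 21 started at position 7.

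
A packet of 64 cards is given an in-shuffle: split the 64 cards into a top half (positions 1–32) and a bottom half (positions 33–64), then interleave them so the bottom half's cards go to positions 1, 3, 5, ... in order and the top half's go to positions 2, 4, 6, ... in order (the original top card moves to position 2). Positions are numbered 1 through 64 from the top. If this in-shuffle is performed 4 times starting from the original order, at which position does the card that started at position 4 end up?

Track the card's position through each in-shuffle:
4 → 8 → 16 → 32 → 64

64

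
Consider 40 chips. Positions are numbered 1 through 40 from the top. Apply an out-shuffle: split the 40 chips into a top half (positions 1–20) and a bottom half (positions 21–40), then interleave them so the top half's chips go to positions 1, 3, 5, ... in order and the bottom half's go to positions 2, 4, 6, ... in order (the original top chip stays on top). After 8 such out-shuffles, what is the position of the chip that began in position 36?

30

Track the chip's position through each out-shuffle:
36 → 32 → 24 → 8 → 15 → 29 → 18 → 35 → 30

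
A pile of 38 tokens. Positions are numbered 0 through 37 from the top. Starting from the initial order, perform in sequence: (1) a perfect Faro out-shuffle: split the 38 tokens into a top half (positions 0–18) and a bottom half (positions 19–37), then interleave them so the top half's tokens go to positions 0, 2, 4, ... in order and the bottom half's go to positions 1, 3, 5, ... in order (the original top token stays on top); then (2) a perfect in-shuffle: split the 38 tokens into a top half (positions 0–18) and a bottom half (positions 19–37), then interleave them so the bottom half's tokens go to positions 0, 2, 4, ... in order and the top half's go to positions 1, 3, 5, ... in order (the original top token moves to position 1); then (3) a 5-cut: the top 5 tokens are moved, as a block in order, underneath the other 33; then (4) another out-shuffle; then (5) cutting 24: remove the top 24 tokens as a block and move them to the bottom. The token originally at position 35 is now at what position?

Track the token from position 35 forward through each operation:
  after op 1 (out-shuffle): 35 → 33
  after op 2 (in-shuffle): 33 → 28
  after op 3 (cut 5): 28 → 23
  after op 4 (out-shuffle): 23 → 9
  after op 5 (cut 24): 9 → 23

23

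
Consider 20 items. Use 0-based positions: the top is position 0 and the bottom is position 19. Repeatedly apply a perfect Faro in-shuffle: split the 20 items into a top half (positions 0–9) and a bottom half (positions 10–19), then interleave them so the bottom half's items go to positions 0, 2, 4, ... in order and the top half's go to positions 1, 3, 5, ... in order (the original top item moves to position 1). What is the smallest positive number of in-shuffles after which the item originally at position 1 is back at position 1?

Follow position 1 under repeated in-shuffles:
1 → 3 → 7 → 15 → 10 → 0 → 1
It first returns after 6 in-shuffles.

6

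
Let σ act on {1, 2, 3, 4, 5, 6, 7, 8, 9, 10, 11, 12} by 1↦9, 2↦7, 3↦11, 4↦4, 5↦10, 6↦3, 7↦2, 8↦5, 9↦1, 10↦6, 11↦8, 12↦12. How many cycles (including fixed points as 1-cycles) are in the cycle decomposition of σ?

5

Cycle decomposition: (1 9) (2 7) (3 11 8 5 10 6) (4) (12).
5 cycles.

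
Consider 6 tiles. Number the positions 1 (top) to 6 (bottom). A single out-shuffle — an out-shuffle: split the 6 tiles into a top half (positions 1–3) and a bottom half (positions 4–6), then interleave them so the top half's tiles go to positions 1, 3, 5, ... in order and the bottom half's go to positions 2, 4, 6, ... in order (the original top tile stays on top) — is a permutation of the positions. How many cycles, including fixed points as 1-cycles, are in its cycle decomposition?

Trace each unvisited position around until it returns:
(1) (2 3 5 4) (6)
3 cycles in total.

3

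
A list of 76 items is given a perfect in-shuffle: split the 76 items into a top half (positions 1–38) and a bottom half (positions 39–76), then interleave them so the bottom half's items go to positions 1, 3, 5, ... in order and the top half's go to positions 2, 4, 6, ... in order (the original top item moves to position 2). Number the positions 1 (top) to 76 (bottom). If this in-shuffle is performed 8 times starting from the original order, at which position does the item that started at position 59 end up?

12

Track the item's position through each in-shuffle:
59 → 41 → 5 → 10 → 20 → 40 → 3 → 6 → 12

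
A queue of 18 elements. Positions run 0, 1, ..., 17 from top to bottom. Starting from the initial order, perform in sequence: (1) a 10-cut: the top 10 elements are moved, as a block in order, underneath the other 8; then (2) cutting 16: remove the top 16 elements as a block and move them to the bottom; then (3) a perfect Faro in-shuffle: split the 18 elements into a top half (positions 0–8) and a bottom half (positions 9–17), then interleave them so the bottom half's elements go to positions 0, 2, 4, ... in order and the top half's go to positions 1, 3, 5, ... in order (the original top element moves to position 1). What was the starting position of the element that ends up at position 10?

4

Undo the operations in reverse order, starting from position 10:
  undo op 3 (in-shuffle, from bottom half): 10 ← 14
  undo op 2 (cut 16): 14 ← 12
  undo op 1 (cut 10): 12 ← 4
So the element at position 10 came from original position 4.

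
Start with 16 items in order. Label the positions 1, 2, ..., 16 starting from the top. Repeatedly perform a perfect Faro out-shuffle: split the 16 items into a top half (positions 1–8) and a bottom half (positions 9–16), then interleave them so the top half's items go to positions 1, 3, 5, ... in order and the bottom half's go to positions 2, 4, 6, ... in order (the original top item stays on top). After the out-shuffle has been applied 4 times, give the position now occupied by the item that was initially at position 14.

14

Track the item's position through each out-shuffle:
14 → 12 → 8 → 15 → 14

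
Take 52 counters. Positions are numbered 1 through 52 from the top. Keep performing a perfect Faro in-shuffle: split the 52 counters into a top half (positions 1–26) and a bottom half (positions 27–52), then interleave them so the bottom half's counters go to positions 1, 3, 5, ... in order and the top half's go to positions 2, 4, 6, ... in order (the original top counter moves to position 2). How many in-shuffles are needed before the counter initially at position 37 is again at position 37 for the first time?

Follow position 37 under repeated in-shuffles:
37 → 21 → 42 → 31 → 9 → 18 → 36 → 19 → ... → 37 (length 52)
It first returns after 52 in-shuffles.

52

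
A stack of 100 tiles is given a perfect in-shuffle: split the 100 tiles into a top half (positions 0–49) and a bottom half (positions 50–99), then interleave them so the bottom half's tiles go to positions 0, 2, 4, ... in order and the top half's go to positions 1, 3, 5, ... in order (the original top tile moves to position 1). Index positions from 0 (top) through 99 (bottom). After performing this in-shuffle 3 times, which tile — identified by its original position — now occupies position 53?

Work backwards from position 53, undoing one in-shuffle at a time:
53 ← 26 ← 63 ← 31
So the tile now at position 53 started at position 31.

31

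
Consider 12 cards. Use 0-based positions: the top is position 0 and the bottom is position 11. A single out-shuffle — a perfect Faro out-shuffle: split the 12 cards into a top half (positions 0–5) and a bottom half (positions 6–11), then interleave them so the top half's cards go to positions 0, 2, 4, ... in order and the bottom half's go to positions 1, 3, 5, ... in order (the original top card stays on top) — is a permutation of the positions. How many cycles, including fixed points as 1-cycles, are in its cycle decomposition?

3

Trace each unvisited position around until it returns:
(0) (1 2 4 8 5 10 9 7 3 6) (11)
3 cycles in total.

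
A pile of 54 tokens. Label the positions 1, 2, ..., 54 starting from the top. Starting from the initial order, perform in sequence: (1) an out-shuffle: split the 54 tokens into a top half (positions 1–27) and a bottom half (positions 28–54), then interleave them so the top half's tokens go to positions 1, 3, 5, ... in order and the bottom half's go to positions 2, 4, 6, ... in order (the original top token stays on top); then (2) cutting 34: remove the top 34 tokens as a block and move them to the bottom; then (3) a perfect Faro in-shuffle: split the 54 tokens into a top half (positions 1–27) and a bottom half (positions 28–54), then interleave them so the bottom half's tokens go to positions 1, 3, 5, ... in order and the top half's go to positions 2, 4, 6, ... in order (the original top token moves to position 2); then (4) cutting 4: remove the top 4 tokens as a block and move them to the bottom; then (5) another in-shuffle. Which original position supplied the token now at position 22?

Undo the operations in reverse order, starting from position 22:
  undo op 5 (in-shuffle, from top half): 22 ← 11
  undo op 4 (cut 4): 11 ← 15
  undo op 3 (in-shuffle, from bottom half): 15 ← 35
  undo op 2 (cut 34): 35 ← 15
  undo op 1 (out-shuffle, from top half): 15 ← 8
So the token at position 22 came from original position 8.

8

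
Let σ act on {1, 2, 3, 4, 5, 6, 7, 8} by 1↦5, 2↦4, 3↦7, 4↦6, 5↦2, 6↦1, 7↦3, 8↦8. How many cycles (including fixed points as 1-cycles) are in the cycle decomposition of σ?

3

Cycle decomposition: (1 5 2 4 6) (3 7) (8).
3 cycles.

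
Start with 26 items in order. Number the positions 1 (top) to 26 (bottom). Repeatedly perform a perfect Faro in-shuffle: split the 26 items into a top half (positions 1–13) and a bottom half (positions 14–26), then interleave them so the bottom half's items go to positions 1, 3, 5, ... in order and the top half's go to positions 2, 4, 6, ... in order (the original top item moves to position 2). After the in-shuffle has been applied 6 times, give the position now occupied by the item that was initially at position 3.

3

Track the item's position through each in-shuffle:
3 → 6 → 12 → 24 → 21 → 15 → 3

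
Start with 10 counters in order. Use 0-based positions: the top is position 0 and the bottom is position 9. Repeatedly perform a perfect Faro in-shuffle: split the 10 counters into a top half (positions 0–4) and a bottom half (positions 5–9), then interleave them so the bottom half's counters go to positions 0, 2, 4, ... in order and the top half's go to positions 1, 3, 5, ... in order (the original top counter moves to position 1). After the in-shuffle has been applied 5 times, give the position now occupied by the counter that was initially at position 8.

Track the counter's position through each in-shuffle:
8 → 6 → 2 → 5 → 0 → 1

1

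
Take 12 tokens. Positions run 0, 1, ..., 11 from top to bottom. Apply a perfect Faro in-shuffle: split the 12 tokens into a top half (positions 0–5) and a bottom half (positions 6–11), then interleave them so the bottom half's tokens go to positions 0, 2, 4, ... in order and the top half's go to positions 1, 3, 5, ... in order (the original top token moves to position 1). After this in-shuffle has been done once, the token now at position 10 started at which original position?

Work backwards from position 10, undoing one in-shuffle at a time:
10 ← 11
So the token now at position 10 started at position 11.

11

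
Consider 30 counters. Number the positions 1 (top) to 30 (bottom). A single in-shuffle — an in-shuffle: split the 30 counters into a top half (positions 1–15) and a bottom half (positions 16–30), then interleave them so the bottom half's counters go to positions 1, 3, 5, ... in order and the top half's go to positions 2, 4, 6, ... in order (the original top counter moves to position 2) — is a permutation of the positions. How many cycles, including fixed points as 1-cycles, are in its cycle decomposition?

6

Trace each unvisited position around until it returns:
(1 2 4 8 16) (3 6 12 24 17) (5 10 20 9 18) (7 14 28 25 19) (11 22 13 26 21) (15 30 29 27 23)
6 cycles in total.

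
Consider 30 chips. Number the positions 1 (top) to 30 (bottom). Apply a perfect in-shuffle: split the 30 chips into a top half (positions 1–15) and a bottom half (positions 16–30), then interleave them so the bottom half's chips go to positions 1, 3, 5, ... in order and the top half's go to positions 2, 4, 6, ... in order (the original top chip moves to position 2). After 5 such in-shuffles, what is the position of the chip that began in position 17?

17

Track the chip's position through each in-shuffle:
17 → 3 → 6 → 12 → 24 → 17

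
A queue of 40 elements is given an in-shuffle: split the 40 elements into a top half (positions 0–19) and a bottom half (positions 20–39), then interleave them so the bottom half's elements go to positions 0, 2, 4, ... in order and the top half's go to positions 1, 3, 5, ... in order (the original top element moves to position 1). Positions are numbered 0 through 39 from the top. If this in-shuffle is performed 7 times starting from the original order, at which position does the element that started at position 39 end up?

Track the element's position through each in-shuffle:
39 → 38 → 36 → 32 → 24 → 8 → 17 → 35

35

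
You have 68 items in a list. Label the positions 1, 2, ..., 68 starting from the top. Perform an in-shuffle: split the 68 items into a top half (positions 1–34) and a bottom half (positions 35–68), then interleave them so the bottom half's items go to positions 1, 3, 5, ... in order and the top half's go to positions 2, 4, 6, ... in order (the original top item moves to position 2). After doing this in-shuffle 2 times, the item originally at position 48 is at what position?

Track the item's position through each in-shuffle:
48 → 27 → 54

54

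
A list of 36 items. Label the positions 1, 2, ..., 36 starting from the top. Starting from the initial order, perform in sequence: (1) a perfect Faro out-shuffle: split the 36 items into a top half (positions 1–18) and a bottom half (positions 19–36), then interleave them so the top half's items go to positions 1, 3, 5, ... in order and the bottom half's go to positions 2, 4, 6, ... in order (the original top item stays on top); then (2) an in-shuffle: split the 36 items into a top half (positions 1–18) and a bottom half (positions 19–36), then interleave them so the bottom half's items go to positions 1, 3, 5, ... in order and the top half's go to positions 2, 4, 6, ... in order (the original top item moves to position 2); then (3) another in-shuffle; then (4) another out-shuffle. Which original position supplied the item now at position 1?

32

Undo the operations in reverse order, starting from position 1:
  undo op 4 (out-shuffle, from top half): 1 ← 1
  undo op 3 (in-shuffle, from bottom half): 1 ← 19
  undo op 2 (in-shuffle, from bottom half): 19 ← 28
  undo op 1 (out-shuffle, from bottom half): 28 ← 32
So the item at position 1 came from original position 32.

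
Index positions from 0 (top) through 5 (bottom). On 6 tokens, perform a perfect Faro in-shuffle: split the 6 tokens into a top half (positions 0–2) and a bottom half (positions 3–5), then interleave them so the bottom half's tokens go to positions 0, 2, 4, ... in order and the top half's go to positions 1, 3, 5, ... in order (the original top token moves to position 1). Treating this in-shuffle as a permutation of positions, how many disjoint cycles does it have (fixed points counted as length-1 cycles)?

Trace each unvisited position around until it returns:
(0 1 3) (2 5 4)
2 cycles in total.

2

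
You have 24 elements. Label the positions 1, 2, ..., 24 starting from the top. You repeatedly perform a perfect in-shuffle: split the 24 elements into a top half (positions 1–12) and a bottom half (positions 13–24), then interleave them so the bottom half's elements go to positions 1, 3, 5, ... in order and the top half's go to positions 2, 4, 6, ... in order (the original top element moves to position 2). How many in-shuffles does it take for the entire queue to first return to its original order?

The in-shuffle permutes the 24 positions with cycle lengths [4, 20].
Every element is home exactly when every cycle has completed a whole number of laps, i.e. after lcm(4, 20) = 20 in-shuffles.

20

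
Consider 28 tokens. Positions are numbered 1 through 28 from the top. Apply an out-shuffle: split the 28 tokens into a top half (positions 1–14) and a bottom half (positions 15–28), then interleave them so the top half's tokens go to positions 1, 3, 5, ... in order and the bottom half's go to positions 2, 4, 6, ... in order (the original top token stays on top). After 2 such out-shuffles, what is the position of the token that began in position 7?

25

Track the token's position through each out-shuffle:
7 → 13 → 25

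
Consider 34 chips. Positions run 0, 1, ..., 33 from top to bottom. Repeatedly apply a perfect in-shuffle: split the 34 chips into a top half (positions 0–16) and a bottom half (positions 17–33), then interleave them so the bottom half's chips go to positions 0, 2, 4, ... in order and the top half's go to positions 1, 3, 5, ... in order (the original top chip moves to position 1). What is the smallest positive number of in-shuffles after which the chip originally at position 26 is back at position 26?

12

Follow position 26 under repeated in-shuffles:
26 → 18 → 2 → 5 → 11 → 23 → 12 → 25 → 16 → 33 → 32 → 30 → 26
It first returns after 12 in-shuffles.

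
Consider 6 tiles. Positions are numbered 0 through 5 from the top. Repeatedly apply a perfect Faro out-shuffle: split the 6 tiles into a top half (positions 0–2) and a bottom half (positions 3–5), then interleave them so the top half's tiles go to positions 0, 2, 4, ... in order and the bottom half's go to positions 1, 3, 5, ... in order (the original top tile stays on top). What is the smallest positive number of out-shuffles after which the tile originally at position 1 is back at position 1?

4

Follow position 1 under repeated out-shuffles:
1 → 2 → 4 → 3 → 1
It first returns after 4 out-shuffles.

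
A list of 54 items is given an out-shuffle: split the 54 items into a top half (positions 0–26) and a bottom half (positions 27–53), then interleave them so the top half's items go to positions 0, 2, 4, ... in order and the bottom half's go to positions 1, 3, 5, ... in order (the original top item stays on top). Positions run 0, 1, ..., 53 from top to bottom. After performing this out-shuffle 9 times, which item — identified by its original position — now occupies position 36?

51

Work backwards from position 36, undoing one out-shuffle at a time:
36 ← 18 ← 9 ← 31 ← 42 ← 21 ← 37 ← 45 ← 49 ← 51
So the item now at position 36 started at position 51.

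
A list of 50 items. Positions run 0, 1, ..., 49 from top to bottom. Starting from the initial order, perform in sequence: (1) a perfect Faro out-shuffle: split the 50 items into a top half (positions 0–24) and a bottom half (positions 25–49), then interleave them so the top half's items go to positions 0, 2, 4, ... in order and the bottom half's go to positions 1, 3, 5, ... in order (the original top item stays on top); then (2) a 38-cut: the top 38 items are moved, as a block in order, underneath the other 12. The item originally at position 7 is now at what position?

26

Track the item from position 7 forward through each operation:
  after op 1 (out-shuffle): 7 → 14
  after op 2 (cut 38): 14 → 26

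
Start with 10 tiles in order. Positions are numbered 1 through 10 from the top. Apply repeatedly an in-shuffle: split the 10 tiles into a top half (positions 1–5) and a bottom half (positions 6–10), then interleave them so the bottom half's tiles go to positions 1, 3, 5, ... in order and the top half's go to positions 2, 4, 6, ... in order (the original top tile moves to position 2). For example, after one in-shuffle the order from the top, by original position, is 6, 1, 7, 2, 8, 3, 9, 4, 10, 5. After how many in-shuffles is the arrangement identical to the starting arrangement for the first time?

The in-shuffle permutes the 10 positions with cycle lengths [10].
Every tile is home exactly when every cycle has completed a whole number of laps, i.e. after lcm(10) = 10 in-shuffles.

10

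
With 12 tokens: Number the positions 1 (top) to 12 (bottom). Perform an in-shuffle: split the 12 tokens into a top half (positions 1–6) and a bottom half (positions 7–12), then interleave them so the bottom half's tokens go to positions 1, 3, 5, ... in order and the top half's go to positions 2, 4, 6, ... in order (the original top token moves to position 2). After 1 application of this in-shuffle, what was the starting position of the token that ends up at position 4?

2

Work backwards from position 4, undoing one in-shuffle at a time:
4 ← 2
So the token now at position 4 started at position 2.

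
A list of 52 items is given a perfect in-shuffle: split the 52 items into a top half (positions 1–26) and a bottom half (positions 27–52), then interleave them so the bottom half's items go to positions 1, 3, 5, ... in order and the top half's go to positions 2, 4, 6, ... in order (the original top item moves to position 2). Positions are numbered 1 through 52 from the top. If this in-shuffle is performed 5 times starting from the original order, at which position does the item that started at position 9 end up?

Track the item's position through each in-shuffle:
9 → 18 → 36 → 19 → 38 → 23

23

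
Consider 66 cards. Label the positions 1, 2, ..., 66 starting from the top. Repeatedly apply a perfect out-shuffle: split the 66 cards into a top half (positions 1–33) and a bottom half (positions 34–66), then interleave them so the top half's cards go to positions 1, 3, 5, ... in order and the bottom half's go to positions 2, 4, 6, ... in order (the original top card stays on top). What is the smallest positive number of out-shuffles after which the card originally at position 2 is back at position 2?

Follow position 2 under repeated out-shuffles:
2 → 3 → 5 → 9 → 17 → 33 → 65 → 64 → 62 → 58 → 50 → 34 → 2
It first returns after 12 out-shuffles.

12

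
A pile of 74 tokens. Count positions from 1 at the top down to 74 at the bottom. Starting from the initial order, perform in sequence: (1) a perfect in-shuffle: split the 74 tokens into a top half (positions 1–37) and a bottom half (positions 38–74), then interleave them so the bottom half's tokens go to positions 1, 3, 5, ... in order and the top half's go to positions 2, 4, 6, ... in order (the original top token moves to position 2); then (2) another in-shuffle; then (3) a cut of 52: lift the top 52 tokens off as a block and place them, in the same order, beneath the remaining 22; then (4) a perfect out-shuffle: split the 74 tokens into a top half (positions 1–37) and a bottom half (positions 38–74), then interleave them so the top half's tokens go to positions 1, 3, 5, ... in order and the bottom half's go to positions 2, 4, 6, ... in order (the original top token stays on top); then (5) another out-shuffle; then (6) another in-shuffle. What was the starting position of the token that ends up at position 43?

Undo the operations in reverse order, starting from position 43:
  undo op 6 (in-shuffle, from bottom half): 43 ← 59
  undo op 5 (out-shuffle, from top half): 59 ← 30
  undo op 4 (out-shuffle, from bottom half): 30 ← 52
  undo op 3 (cut 52): 52 ← 30
  undo op 2 (in-shuffle, from top half): 30 ← 15
  undo op 1 (in-shuffle, from bottom half): 15 ← 45
So the token at position 43 came from original position 45.

45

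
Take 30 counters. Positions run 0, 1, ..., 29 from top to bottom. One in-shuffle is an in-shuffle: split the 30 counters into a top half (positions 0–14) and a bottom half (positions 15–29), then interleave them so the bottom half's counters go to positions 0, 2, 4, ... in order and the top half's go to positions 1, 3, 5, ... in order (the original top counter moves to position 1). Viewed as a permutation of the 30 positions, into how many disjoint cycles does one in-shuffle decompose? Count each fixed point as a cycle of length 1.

6

Trace each unvisited position around until it returns:
(0 1 3 7 15) (2 5 11 23 16) (4 9 19 8 17) (6 13 27 24 18) (10 21 12 25 20) (14 29 28 26 22)
6 cycles in total.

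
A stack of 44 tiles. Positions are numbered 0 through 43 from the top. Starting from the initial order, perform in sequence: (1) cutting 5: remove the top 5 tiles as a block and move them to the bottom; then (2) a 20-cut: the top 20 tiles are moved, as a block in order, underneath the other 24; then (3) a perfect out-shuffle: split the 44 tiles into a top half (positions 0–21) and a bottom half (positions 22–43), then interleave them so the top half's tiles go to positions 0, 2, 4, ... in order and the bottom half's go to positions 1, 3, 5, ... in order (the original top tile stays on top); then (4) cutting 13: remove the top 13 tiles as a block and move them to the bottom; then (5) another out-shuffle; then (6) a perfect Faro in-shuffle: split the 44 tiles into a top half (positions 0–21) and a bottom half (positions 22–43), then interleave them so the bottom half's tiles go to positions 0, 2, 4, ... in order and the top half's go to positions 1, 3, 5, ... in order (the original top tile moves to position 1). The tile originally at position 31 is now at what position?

42

Track the tile from position 31 forward through each operation:
  after op 1 (cut 5): 31 → 26
  after op 2 (cut 20): 26 → 6
  after op 3 (out-shuffle): 6 → 12
  after op 4 (cut 13): 12 → 43
  after op 5 (out-shuffle): 43 → 43
  after op 6 (in-shuffle): 43 → 42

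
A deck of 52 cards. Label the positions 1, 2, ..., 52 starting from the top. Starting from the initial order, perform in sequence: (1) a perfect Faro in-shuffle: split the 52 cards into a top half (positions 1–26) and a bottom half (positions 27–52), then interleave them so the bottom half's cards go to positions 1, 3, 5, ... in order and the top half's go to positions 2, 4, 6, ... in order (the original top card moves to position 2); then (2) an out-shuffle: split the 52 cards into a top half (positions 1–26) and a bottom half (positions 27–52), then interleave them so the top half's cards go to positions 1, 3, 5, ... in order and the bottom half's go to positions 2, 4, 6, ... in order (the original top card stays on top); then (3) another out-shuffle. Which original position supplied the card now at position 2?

7

Undo the operations in reverse order, starting from position 2:
  undo op 3 (out-shuffle, from bottom half): 2 ← 27
  undo op 2 (out-shuffle, from top half): 27 ← 14
  undo op 1 (in-shuffle, from top half): 14 ← 7
So the card at position 2 came from original position 7.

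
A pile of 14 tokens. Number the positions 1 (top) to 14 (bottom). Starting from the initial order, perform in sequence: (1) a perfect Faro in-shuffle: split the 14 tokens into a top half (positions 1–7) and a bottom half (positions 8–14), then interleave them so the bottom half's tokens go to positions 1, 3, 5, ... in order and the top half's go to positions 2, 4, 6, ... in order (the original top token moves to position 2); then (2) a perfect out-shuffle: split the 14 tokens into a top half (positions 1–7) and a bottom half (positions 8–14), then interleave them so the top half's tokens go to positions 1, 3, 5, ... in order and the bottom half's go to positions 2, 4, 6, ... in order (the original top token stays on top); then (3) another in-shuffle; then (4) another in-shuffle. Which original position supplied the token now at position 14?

3

Undo the operations in reverse order, starting from position 14:
  undo op 4 (in-shuffle, from top half): 14 ← 7
  undo op 3 (in-shuffle, from bottom half): 7 ← 11
  undo op 2 (out-shuffle, from top half): 11 ← 6
  undo op 1 (in-shuffle, from top half): 6 ← 3
So the token at position 14 came from original position 3.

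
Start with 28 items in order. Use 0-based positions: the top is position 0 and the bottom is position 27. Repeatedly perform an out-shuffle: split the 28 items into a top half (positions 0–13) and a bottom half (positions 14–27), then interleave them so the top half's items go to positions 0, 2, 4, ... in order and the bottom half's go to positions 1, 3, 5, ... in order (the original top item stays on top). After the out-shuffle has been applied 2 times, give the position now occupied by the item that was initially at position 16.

10

Track the item's position through each out-shuffle:
16 → 5 → 10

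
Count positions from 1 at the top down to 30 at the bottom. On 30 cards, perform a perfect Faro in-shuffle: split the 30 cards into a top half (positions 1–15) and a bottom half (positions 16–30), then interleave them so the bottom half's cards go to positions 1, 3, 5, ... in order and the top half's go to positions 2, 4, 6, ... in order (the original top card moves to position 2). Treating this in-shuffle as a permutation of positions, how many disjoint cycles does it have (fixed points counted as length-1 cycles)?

6

Trace each unvisited position around until it returns:
(1 2 4 8 16) (3 6 12 24 17) (5 10 20 9 18) (7 14 28 25 19) (11 22 13 26 21) (15 30 29 27 23)
6 cycles in total.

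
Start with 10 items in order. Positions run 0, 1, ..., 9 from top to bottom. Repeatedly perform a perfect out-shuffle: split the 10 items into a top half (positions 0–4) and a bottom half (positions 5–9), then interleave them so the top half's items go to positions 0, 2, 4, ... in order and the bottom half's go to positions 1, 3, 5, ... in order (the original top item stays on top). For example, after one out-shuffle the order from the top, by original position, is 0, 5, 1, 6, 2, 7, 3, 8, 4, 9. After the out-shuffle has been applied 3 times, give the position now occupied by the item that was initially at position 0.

0

Position 0 is a fixed point of every out-shuffle, so the item never moves.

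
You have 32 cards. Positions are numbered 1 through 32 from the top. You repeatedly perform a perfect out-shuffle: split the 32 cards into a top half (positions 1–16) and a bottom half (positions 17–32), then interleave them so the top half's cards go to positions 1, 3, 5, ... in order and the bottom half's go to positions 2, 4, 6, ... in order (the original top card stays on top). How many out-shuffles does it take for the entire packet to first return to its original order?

5

The out-shuffle permutes the 32 positions with cycle lengths [1, 1, 5, 5, 5, 5, 5, 5].
Every card is home exactly when every cycle has completed a whole number of laps, i.e. after lcm(1, 5) = 5 out-shuffles.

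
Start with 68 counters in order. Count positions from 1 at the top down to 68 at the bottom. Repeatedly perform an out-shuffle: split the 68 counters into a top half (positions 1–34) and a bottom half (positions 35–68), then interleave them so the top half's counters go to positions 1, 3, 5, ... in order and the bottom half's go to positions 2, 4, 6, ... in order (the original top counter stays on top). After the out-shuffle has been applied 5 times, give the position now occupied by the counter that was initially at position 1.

1

Position 1 is a fixed point of every out-shuffle, so the counter never moves.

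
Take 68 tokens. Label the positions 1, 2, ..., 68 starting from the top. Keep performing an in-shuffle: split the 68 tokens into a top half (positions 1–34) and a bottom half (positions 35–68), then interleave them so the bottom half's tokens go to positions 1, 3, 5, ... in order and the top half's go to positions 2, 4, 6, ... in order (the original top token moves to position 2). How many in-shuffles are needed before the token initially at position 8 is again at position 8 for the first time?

22

Follow position 8 under repeated in-shuffles:
8 → 16 → 32 → 64 → 59 → 49 → 29 → 58 → ... → 8 (length 22)
It first returns after 22 in-shuffles.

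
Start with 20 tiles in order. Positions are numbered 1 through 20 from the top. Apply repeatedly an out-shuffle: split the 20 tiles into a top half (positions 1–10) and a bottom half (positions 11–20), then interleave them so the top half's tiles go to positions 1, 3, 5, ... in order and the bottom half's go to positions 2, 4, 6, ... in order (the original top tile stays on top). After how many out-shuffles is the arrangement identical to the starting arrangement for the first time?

The out-shuffle permutes the 20 positions with cycle lengths [1, 1, 18].
Every tile is home exactly when every cycle has completed a whole number of laps, i.e. after lcm(1, 18) = 18 out-shuffles.

18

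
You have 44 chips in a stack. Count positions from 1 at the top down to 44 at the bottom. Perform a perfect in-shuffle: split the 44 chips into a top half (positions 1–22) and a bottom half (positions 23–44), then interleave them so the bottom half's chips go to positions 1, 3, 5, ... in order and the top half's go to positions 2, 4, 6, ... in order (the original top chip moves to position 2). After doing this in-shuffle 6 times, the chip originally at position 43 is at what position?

7

Track the chip's position through each in-shuffle:
43 → 41 → 37 → 29 → 13 → 26 → 7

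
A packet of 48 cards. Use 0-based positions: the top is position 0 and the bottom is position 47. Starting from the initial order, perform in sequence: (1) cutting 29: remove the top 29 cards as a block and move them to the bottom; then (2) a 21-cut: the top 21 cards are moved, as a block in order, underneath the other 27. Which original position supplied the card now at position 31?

33

Undo the operations in reverse order, starting from position 31:
  undo op 2 (cut 21): 31 ← 4
  undo op 1 (cut 29): 4 ← 33
So the card at position 31 came from original position 33.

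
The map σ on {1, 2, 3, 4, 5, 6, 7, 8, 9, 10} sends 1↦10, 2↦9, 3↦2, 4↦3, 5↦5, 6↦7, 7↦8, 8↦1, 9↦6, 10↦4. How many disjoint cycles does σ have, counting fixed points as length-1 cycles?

Cycle decomposition: (1 10 4 3 2 9 6 7 8) (5).
2 cycles.

2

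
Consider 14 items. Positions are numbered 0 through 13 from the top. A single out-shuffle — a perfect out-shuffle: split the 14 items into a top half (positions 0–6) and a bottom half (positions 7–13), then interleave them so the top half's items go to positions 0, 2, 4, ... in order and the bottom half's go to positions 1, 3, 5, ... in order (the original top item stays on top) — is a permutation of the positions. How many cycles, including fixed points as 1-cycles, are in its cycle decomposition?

3

Trace each unvisited position around until it returns:
(0) (1 2 4 8 3 6 ... len 12) (13)
3 cycles in total.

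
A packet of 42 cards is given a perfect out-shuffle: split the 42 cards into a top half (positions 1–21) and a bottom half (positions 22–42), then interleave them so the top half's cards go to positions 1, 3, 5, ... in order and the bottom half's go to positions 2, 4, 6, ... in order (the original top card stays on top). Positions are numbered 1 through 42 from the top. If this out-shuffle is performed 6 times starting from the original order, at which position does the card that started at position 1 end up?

Position 1 is a fixed point of every out-shuffle, so the card never moves.

1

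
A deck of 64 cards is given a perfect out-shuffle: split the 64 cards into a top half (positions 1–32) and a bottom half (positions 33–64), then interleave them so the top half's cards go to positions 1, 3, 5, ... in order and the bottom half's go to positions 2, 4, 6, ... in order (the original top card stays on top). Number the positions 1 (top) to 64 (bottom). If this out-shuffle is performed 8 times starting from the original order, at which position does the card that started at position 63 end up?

Track the card's position through each out-shuffle:
63 → 62 → 60 → 56 → 48 → 32 → 63 → 62 → 60

60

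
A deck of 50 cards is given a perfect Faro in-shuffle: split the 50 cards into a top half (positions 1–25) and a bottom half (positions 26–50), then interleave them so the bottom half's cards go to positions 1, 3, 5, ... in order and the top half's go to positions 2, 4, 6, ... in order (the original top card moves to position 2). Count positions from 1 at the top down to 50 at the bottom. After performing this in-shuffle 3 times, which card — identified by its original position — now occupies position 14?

40

Work backwards from position 14, undoing one in-shuffle at a time:
14 ← 7 ← 29 ← 40
So the card now at position 14 started at position 40.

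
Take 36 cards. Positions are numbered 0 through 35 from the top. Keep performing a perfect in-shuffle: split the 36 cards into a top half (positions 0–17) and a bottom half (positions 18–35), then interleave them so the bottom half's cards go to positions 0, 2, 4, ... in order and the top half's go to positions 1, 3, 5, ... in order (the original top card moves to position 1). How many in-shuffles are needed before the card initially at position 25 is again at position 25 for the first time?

Follow position 25 under repeated in-shuffles:
25 → 14 → 29 → 22 → 8 → 17 → 35 → 34 → ... → 25 (length 36)
It first returns after 36 in-shuffles.

36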